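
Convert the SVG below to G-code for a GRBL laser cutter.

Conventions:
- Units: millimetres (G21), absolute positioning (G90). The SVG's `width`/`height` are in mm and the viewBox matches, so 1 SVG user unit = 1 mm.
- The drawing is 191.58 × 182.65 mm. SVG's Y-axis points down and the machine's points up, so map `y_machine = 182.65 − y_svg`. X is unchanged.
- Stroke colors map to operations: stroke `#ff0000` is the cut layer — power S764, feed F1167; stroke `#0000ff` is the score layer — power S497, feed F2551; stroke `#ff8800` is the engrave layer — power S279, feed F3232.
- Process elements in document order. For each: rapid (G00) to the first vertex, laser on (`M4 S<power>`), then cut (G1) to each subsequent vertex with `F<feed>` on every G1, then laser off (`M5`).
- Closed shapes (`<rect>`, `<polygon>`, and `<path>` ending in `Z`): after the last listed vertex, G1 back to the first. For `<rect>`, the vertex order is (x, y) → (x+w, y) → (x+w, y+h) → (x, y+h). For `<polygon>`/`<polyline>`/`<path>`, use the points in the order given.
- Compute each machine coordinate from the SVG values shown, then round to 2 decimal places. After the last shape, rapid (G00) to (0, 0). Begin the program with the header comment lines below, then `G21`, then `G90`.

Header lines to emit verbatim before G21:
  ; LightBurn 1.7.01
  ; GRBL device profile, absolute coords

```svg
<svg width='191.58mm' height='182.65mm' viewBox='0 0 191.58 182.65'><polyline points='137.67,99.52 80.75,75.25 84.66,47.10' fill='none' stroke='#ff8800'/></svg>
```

; LightBurn 1.7.01
; GRBL device profile, absolute coords
G21
G90
G00 X137.67 Y83.13
M4 S279
G1 X80.75 Y107.40 F3232
G1 X84.66 Y135.55 F3232
M5
G00 X0.00 Y0.00

Since the viewBox matches the mm dimensions, user units are millimetres directly. The only transform is the Y-flip y_m = 182.65 − y_svg.

Shape 1 is a open polyline drawn with `<polyline>`. Its stroke #ff8800 means engrave at S279, F3232. After flipping Y the toolpath is (137.67,83.13) → (80.75,107.40) → (84.66,135.55).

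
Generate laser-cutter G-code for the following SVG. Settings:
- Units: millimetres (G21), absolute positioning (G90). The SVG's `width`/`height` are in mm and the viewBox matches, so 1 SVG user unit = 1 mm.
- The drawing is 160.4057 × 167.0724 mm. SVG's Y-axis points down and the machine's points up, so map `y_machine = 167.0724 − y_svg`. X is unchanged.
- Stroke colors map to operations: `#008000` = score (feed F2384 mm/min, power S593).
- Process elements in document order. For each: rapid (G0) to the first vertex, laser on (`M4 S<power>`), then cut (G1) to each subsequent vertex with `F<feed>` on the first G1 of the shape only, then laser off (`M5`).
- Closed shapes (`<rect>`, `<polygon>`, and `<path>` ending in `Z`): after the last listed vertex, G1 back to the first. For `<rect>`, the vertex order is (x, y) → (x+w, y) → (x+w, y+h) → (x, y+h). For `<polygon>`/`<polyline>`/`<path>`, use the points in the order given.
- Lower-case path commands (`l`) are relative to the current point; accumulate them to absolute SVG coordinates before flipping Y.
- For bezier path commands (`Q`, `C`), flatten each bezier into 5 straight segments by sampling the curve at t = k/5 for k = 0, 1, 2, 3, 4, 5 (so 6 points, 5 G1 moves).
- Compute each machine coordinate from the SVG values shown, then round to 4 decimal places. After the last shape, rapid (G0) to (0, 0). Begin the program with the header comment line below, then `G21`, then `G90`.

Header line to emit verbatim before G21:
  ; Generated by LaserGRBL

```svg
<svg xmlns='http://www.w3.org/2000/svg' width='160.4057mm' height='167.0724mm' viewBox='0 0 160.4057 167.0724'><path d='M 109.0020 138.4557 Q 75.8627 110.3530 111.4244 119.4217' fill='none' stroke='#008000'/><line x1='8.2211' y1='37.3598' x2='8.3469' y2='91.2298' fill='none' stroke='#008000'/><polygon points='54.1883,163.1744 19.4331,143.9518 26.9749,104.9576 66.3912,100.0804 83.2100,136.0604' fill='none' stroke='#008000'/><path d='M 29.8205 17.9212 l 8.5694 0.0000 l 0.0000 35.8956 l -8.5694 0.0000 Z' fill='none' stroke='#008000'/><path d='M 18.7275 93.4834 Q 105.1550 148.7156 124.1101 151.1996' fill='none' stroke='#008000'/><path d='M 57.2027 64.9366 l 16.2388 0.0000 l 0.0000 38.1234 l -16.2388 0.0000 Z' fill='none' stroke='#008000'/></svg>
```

; Generated by LaserGRBL
G21
G90
G0 X109.0020 Y28.6167
M4 S593
G1 X98.4943 Y38.3709 F2384
G1 X93.4827 Y45.1514
G1 X93.9672 Y48.9582
G1 X99.9478 Y49.7913
G1 X111.4244 Y47.6507
M5
G0 X8.2211 Y129.7126
M4 S593
G1 X8.3469 Y75.8426 F2384
M5
G0 X54.1883 Y3.8980
M4 S593
G1 X19.4331 Y23.1206 F2384
G1 X26.9749 Y62.1148
G1 X66.3912 Y66.9920
G1 X83.2100 Y31.0120
G1 X54.1883 Y3.8980
M5
G0 X29.8205 Y149.1512
M4 S593
G1 X38.3899 Y149.1512 F2384
G1 X38.3899 Y113.2556
G1 X29.8205 Y113.2556
G1 X29.8205 Y149.1512
M5
G0 X18.7275 Y73.5890
M4 S593
G1 X50.5996 Y53.6060 F2384
G1 X77.0739 Y37.8430
G1 X98.1504 Y26.2997
G1 X113.8292 Y18.9763
G1 X124.1101 Y15.8728
M5
G0 X57.2027 Y102.1358
M4 S593
G1 X73.4415 Y102.1358 F2384
G1 X73.4415 Y64.0124
G1 X57.2027 Y64.0124
G1 X57.2027 Y102.1358
M5
G0 X0.0000 Y0.0000

viewBox `0 0 160.4057 167.0724` with mm width/height → 1 unit = 1 mm. Flip: y_m = 167.0724 − y_svg.

**Shape 1** — `<path>` quadratic bezier, stroke `#008000` → score (S593, F2384). Control points (SVG): P0=(109.0020,138.4557), P1=(75.8627,110.3530), P2=(111.4244,119.4217); sampled at t=k/5. Machine vertices: (109.0020,28.6167) → (98.4943,38.3709) → (93.4827,45.1514) → (93.9672,48.9582) → (99.9478,49.7913) → (111.4244,47.6507). Open path.

**Shape 2** — `<line>` line segment, stroke `#008000` → score (S593, F2384). Machine vertices: (8.2211,129.7126) → (8.3469,75.8426). Open path.

**Shape 3** — `<polygon>` regular polygon, stroke `#008000` → score (S593, F2384). Machine vertices: (54.1883,3.8980) → (19.4331,23.1206) → (26.9749,62.1148) → (66.3912,66.9920) → (83.2100,31.0120) → (54.1883,3.8980). Closed: final G1 returns to the first vertex.

**Shape 4** — `<path>` rectangle, stroke `#008000` → score (S593, F2384). Machine vertices: (29.8205,149.1512) → (38.3899,149.1512) → (38.3899,113.2556) → (29.8205,113.2556) → (29.8205,149.1512). Closed: final G1 returns to the first vertex.

**Shape 5** — `<path>` quadratic bezier, stroke `#008000` → score (S593, F2384). Control points (SVG): P0=(18.7275,93.4834), P1=(105.1550,148.7156), P2=(124.1101,151.1996); sampled at t=k/5. Machine vertices: (18.7275,73.5890) → (50.5996,53.6060) → (77.0739,37.8430) → (98.1504,26.2997) → (113.8292,18.9763) → (124.1101,15.8728). Open path.

**Shape 6** — `<path>` rectangle, stroke `#008000` → score (S593, F2384). Machine vertices: (57.2027,102.1358) → (73.4415,102.1358) → (73.4415,64.0124) → (57.2027,64.0124) → (57.2027,102.1358). Closed: final G1 returns to the first vertex.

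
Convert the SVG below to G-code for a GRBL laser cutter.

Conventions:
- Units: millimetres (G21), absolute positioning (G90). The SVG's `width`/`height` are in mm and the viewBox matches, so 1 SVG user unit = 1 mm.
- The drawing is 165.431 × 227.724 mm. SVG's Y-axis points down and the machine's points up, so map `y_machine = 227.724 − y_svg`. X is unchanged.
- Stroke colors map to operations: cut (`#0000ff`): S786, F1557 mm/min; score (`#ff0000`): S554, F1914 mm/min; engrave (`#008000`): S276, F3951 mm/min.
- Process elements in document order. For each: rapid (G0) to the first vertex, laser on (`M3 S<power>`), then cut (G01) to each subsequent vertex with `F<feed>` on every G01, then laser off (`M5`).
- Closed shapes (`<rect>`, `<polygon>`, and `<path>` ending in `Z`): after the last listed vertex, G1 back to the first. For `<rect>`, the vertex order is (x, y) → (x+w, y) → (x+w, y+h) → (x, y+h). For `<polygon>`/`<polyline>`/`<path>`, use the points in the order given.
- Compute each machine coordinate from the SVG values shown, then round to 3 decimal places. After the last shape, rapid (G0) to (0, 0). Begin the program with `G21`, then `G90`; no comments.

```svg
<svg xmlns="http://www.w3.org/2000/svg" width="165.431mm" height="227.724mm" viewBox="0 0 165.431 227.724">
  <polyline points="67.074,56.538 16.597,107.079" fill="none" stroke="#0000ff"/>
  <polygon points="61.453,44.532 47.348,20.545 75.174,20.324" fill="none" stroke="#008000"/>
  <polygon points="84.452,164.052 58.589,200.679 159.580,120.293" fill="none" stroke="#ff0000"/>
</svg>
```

G21
G90
G0 X67.074 Y171.186
M3 S786
G01 X16.597 Y120.645 F1557
M5
G0 X61.453 Y183.192
M3 S276
G01 X47.348 Y207.179 F3951
G01 X75.174 Y207.400 F3951
G01 X61.453 Y183.192 F3951
M5
G0 X84.452 Y63.672
M3 S554
G01 X58.589 Y27.045 F1914
G01 X159.580 Y107.431 F1914
G01 X84.452 Y63.672 F1914
M5
G0 X0.000 Y0.000

Since the viewBox matches the mm dimensions, user units are millimetres directly. The only transform is the Y-flip y_m = 227.724 − y_svg.

Shape 1 is a line segment drawn with `<polyline>`. Its stroke #0000ff means cut at S786, F1557. After flipping Y the toolpath is (67.074,171.186) → (16.597,120.645).

Shape 2 is a regular polygon drawn with `<polygon>`. Its stroke #008000 means engrave at S276, F3951. After flipping Y the toolpath is (61.453,183.192) → (47.348,207.179) → (75.174,207.400) → (61.453,183.192), returning to the start.

Shape 3 is a closed polygon drawn with `<polygon>`. Its stroke #ff0000 means score at S554, F1914. After flipping Y the toolpath is (84.452,63.672) → (58.589,27.045) → (159.580,107.431) → (84.452,63.672), returning to the start.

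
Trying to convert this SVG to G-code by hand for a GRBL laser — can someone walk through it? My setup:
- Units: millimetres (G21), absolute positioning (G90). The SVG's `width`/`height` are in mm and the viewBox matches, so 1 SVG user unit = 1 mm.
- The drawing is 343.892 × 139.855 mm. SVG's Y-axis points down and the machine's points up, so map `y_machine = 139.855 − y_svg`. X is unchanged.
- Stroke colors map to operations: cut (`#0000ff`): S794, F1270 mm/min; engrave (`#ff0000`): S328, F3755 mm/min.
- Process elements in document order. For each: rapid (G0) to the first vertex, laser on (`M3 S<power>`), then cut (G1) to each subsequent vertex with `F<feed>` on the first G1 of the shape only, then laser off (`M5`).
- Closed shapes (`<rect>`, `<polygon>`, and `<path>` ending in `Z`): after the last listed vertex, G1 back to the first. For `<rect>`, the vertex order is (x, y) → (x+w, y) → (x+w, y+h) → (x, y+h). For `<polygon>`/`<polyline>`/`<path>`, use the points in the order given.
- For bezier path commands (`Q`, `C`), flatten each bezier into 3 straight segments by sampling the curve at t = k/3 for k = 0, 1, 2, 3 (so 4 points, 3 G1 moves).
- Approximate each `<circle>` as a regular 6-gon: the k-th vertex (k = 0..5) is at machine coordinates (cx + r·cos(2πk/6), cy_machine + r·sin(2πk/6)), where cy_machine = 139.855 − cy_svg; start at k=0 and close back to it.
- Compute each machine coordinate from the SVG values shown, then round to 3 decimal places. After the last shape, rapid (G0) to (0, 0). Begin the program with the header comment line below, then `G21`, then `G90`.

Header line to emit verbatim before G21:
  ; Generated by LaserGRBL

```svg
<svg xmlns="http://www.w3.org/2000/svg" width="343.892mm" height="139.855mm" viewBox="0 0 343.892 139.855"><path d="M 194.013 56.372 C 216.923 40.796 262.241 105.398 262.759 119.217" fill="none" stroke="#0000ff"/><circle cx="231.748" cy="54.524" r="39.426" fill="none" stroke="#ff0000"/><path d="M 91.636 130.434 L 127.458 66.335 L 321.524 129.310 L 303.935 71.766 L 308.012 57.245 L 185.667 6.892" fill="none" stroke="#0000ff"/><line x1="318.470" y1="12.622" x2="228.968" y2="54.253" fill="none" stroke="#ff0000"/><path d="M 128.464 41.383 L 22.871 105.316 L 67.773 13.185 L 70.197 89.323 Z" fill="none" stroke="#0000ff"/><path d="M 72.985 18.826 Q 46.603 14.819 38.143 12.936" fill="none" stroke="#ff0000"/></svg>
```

1 u = 1 mm; y_m = 139.855 − y.

[1] `<path>` cubic bezier, #0000ff→cut S794 F1270: (194.013,83.483) → (221.903,77.183) → (249.797,46.534) → (262.759,20.638)

[2] `<circle>` circle, #ff0000→engrave S328 F3755: (271.174,85.331) → (251.461,119.475) → (212.035,119.475) → (192.322,85.331) → (212.035,51.187) → (251.461,51.187) → (271.174,85.331) (closed)

[3] `<path>` open polyline, #0000ff→cut S794 F1270: (91.636,9.421) → (127.458,73.520) → (321.524,10.545) → (303.935,68.089) → (308.012,82.610) → (185.667,132.963)

[4] `<line>` line segment, #ff0000→engrave S328 F3755: (318.470,127.233) → (228.968,85.602)

[5] `<path>` closed polygon, #0000ff→cut S794 F1270: (128.464,98.472) → (22.871,34.539) → (67.773,126.670) → (70.197,50.532) → (128.464,98.472) (closed)

[6] `<path>` quadratic bezier, #ff0000→engrave S328 F3755: (72.985,121.029) → (57.388,123.464) → (45.774,125.428) → (38.143,126.919)

; Generated by LaserGRBL
G21
G90
G0 X194.013 Y83.483
M3 S794
G1 X221.903 Y77.183 F1270
G1 X249.797 Y46.534
G1 X262.759 Y20.638
M5
G0 X271.174 Y85.331
M3 S328
G1 X251.461 Y119.475 F3755
G1 X212.035 Y119.475
G1 X192.322 Y85.331
G1 X212.035 Y51.187
G1 X251.461 Y51.187
G1 X271.174 Y85.331
M5
G0 X91.636 Y9.421
M3 S794
G1 X127.458 Y73.520 F1270
G1 X321.524 Y10.545
G1 X303.935 Y68.089
G1 X308.012 Y82.610
G1 X185.667 Y132.963
M5
G0 X318.470 Y127.233
M3 S328
G1 X228.968 Y85.602 F3755
M5
G0 X128.464 Y98.472
M3 S794
G1 X22.871 Y34.539 F1270
G1 X67.773 Y126.670
G1 X70.197 Y50.532
G1 X128.464 Y98.472
M5
G0 X72.985 Y121.029
M3 S328
G1 X57.388 Y123.464 F3755
G1 X45.774 Y125.428
G1 X38.143 Y126.919
M5
G0 X0.000 Y0.000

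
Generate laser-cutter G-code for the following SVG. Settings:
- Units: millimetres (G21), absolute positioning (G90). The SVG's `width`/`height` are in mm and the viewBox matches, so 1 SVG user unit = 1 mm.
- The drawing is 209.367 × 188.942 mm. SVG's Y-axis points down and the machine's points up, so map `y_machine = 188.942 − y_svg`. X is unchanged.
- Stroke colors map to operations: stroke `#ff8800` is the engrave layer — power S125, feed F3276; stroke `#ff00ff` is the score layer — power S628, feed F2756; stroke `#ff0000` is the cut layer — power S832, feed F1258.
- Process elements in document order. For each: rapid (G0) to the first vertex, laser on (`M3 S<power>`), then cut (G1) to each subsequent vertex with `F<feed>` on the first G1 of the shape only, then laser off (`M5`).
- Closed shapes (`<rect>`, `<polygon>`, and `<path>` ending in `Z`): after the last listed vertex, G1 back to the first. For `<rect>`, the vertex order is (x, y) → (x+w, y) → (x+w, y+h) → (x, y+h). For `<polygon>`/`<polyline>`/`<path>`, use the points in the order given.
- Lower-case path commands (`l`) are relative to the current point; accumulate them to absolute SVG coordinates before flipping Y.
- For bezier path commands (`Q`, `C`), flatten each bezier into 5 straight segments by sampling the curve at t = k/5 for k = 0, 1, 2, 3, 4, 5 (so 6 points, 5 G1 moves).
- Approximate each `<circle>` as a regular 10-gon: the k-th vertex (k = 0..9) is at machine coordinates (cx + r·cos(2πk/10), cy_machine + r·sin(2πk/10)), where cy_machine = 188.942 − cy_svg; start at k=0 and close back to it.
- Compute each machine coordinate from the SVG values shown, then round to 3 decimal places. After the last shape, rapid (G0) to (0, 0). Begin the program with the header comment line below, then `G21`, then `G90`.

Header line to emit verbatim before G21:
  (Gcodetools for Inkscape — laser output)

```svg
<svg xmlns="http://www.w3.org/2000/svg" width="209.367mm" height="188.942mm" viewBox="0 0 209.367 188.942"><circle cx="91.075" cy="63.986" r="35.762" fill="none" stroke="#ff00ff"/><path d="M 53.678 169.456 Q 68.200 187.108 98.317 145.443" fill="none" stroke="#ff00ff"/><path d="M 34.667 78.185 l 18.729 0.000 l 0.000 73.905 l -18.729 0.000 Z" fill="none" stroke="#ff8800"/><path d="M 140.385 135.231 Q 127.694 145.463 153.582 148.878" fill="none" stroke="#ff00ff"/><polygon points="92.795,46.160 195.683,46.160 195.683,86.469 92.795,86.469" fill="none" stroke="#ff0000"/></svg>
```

(Gcodetools for Inkscape — laser output)
G21
G90
G0 X126.837 Y124.956
M3 S628
G1 X120.007 Y145.976 F2756
G1 X102.126 Y158.968
G1 X80.024 Y158.968
G1 X62.143 Y145.976
G1 X55.313 Y124.956
G1 X62.143 Y103.936
G1 X80.024 Y90.944
G1 X102.126 Y90.944
G1 X120.007 Y103.936
G1 X126.837 Y124.956
M5
G0 X53.678 Y19.486
M3 S628
G1 X60.111 Y14.798 F2756
G1 X67.791 Y14.855
G1 X76.719 Y19.658
G1 X86.894 Y29.206
G1 X98.317 Y43.499
M5
G0 X34.667 Y110.757
M3 S125
G1 X53.396 Y110.757 F3276
G1 X53.396 Y36.852
G1 X34.667 Y36.852
G1 X34.667 Y110.757
M5
G0 X140.385 Y53.711
M3 S628
G1 X136.852 Y49.891 F2756
G1 X136.405 Y46.616
G1 X139.044 Y43.887
G1 X144.770 Y41.703
G1 X153.582 Y40.064
M5
G0 X92.795 Y142.782
M3 S832
G1 X195.683 Y142.782 F1258
G1 X195.683 Y102.473
G1 X92.795 Y102.473
G1 X92.795 Y142.782
M5
G0 X0.000 Y0.000

viewBox `0 0 209.367 188.942` with mm width/height → 1 unit = 1 mm. Flip: y_m = 188.942 − y_svg.

**Shape 1** — `<circle>` circle, stroke `#ff00ff` → score (S628, F2756). Machine vertices: (126.837,124.956) → (120.007,145.976) → (102.126,158.968) → (80.024,158.968) → (62.143,145.976) → (55.313,124.956) → (62.143,103.936) → (80.024,90.944) → (102.126,90.944) → (120.007,103.936) → (126.837,124.956). Closed: final G1 returns to the first vertex.

**Shape 2** — `<path>` quadratic bezier, stroke `#ff00ff` → score (S628, F2756). Control points (SVG): P0=(53.678,169.456), P1=(68.200,187.108), P2=(98.317,145.443); sampled at t=k/5. Machine vertices: (53.678,19.486) → (60.111,14.798) → (67.791,14.855) → (76.719,19.658) → (86.894,29.206) → (98.317,43.499). Open path.

**Shape 3** — `<path>` rectangle, stroke `#ff8800` → engrave (S125, F3276). Machine vertices: (34.667,110.757) → (53.396,110.757) → (53.396,36.852) → (34.667,36.852) → (34.667,110.757). Closed: final G1 returns to the first vertex.

**Shape 4** — `<path>` quadratic bezier, stroke `#ff00ff` → score (S628, F2756). Control points (SVG): P0=(140.385,135.231), P1=(127.694,145.463), P2=(153.582,148.878); sampled at t=k/5. Machine vertices: (140.385,53.711) → (136.852,49.891) → (136.405,46.616) → (139.044,43.887) → (144.770,41.703) → (153.582,40.064). Open path.

**Shape 5** — `<polygon>` rectangle, stroke `#ff0000` → cut (S832, F1258). Machine vertices: (92.795,142.782) → (195.683,142.782) → (195.683,102.473) → (92.795,102.473) → (92.795,142.782). Closed: final G1 returns to the first vertex.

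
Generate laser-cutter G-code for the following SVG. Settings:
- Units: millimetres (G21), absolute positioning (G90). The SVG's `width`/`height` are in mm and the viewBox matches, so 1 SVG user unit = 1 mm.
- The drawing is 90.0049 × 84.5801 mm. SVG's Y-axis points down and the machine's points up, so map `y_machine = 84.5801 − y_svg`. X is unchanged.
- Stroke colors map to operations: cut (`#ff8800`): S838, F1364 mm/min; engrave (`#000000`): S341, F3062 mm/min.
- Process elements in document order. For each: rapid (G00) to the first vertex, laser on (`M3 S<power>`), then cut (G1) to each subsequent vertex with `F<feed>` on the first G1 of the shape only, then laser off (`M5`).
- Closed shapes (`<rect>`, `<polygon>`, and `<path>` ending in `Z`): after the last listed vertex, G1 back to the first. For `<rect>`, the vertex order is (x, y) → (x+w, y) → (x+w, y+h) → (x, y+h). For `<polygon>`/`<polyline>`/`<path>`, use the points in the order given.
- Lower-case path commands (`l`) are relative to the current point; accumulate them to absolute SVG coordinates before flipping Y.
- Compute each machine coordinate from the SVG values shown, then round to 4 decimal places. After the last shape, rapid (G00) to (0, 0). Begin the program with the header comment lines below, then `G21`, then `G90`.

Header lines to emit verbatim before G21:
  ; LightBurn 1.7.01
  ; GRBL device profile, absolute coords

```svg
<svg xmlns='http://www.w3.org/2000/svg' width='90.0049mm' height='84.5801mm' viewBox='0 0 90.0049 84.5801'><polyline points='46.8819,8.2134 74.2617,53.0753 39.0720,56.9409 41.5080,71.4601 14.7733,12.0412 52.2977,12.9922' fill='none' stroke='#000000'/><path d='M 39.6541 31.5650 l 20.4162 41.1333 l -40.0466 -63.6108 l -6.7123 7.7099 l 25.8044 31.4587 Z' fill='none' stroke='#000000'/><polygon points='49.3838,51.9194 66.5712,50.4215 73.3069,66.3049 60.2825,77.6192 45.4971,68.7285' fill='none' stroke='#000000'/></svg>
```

viewBox `0 0 90.0049 84.5801` with mm width/height → 1 unit = 1 mm. Flip: y_m = 84.5801 − y_svg.

**Shape 1** — `<polyline>` open polyline, stroke `#000000` → engrave (S341, F3062). Machine vertices: (46.8819,76.3667) → (74.2617,31.5048) → (39.0720,27.6392) → (41.5080,13.1200) → (14.7733,72.5389) → (52.2977,71.5879). Open path.

**Shape 2** — `<path>` closed polygon, stroke `#000000` → engrave (S341, F3062). Machine vertices: (39.6541,53.0151) → (60.0703,11.8818) → (20.0237,75.4926) → (13.3114,67.7827) → (39.1158,36.3240) → (39.6541,53.0151). Closed: final G1 returns to the first vertex.

**Shape 3** — `<polygon>` regular polygon, stroke `#000000` → engrave (S341, F3062). Machine vertices: (49.3838,32.6607) → (66.5712,34.1586) → (73.3069,18.2752) → (60.2825,6.9609) → (45.4971,15.8516) → (49.3838,32.6607). Closed: final G1 returns to the first vertex.

; LightBurn 1.7.01
; GRBL device profile, absolute coords
G21
G90
G00 X46.8819 Y76.3667
M3 S341
G1 X74.2617 Y31.5048 F3062
G1 X39.0720 Y27.6392
G1 X41.5080 Y13.1200
G1 X14.7733 Y72.5389
G1 X52.2977 Y71.5879
M5
G00 X39.6541 Y53.0151
M3 S341
G1 X60.0703 Y11.8818 F3062
G1 X20.0237 Y75.4926
G1 X13.3114 Y67.7827
G1 X39.1158 Y36.3240
G1 X39.6541 Y53.0151
M5
G00 X49.3838 Y32.6607
M3 S341
G1 X66.5712 Y34.1586 F3062
G1 X73.3069 Y18.2752
G1 X60.2825 Y6.9609
G1 X45.4971 Y15.8516
G1 X49.3838 Y32.6607
M5
G00 X0.0000 Y0.0000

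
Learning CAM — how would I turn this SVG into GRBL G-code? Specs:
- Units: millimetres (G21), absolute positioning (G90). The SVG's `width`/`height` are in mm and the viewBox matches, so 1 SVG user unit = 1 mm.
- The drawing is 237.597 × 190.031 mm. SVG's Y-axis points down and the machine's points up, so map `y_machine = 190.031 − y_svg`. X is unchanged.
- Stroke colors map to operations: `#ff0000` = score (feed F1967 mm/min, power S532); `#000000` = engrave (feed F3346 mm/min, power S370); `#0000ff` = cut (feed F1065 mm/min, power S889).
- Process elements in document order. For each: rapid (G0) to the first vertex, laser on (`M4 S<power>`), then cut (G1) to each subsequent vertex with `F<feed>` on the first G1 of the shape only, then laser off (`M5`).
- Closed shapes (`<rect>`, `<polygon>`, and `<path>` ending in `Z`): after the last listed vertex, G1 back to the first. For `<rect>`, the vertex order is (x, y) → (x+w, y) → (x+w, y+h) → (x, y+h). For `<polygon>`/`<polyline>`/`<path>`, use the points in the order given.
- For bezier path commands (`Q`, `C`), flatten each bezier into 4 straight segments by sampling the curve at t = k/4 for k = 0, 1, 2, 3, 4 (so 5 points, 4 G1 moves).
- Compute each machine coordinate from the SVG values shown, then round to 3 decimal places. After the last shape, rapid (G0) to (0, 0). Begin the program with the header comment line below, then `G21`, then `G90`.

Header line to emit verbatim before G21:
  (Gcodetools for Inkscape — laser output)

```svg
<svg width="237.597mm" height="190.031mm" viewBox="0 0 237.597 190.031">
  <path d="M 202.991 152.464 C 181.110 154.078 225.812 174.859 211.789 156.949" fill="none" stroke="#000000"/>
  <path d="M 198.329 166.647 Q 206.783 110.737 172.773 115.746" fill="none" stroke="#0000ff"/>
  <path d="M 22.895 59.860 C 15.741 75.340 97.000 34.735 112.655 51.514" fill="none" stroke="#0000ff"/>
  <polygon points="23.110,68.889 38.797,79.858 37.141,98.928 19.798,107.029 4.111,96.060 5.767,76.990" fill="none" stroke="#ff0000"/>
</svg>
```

Since the viewBox matches the mm dimensions, user units are millimetres directly. The only transform is the Y-flip y_m = 190.031 − y_svg.

Shape 1 is a cubic bezier drawn with `<path>`. Its stroke #000000 means engrave at S370, F3346. After flipping Y the toolpath is (202.991,37.567) → (197.107,33.667) → (204.443,28.003) → (213.253,26.000) → (211.789,33.082).

Shape 2 is a quadratic bezier drawn with `<path>`. Its stroke #0000ff means cut at S889, F1065. After flipping Y the toolpath is (198.329,23.384) → (199.902,47.532) → (196.167,64.064) → (187.124,72.982) → (172.773,74.285).

Shape 3 is a cubic bezier drawn with `<path>`. Its stroke #0000ff means cut at S889, F1065. After flipping Y the toolpath is (22.895,130.171) → (31.700,127.304) → (59.222,134.831) → (91.020,142.115) → (112.655,138.517).

Shape 4 is a regular polygon drawn with `<polygon>`. Its stroke #ff0000 means score at S532, F1967. After flipping Y the toolpath is (23.110,121.142) → (38.797,110.173) → (37.141,91.103) → (19.798,83.002) → (4.111,93.971) → (5.767,113.041) → (23.110,121.142), returning to the start.

(Gcodetools for Inkscape — laser output)
G21
G90
G0 X202.991 Y37.567
M4 S370
G1 X197.107 Y33.667 F3346
G1 X204.443 Y28.003
G1 X213.253 Y26.000
G1 X211.789 Y33.082
M5
G0 X198.329 Y23.384
M4 S889
G1 X199.902 Y47.532 F1065
G1 X196.167 Y64.064
G1 X187.124 Y72.982
G1 X172.773 Y74.285
M5
G0 X22.895 Y130.171
M4 S889
G1 X31.700 Y127.304 F1065
G1 X59.222 Y134.831
G1 X91.020 Y142.115
G1 X112.655 Y138.517
M5
G0 X23.110 Y121.142
M4 S532
G1 X38.797 Y110.173 F1967
G1 X37.141 Y91.103
G1 X19.798 Y83.002
G1 X4.111 Y93.971
G1 X5.767 Y113.041
G1 X23.110 Y121.142
M5
G0 X0.000 Y0.000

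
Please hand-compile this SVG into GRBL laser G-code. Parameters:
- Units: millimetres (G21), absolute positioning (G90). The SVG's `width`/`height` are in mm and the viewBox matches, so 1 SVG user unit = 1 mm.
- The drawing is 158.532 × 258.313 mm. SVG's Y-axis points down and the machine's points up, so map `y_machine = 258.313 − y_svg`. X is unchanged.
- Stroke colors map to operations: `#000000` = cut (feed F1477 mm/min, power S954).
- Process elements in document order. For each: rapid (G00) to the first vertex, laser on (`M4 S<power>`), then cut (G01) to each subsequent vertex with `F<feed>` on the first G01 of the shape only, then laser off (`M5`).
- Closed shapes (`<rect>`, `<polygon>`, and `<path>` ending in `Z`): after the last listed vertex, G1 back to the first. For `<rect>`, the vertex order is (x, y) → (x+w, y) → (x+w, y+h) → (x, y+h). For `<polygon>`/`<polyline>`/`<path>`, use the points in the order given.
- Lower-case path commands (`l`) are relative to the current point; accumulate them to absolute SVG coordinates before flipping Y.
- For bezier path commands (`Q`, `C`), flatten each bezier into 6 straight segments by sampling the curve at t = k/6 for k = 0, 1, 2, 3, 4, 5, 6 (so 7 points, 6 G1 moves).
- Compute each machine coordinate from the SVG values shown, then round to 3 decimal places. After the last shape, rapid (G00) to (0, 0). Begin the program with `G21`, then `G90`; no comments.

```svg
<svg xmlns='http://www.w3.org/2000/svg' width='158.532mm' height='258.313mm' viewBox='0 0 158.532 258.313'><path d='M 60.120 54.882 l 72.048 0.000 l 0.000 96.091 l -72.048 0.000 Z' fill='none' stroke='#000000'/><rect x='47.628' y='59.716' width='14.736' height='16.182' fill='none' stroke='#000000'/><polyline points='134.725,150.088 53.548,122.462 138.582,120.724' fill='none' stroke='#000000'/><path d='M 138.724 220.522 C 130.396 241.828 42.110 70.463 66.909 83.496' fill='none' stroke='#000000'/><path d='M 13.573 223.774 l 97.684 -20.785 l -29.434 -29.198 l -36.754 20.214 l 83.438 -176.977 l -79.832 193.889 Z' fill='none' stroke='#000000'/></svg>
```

G21
G90
G00 X60.120 Y203.431
M4 S954
G01 X132.168 Y203.431 F1477
G01 X132.168 Y107.340
G01 X60.120 Y107.340
G01 X60.120 Y203.431
M5
G00 X47.628 Y198.597
M4 S954
G01 X62.364 Y198.597 F1477
G01 X62.364 Y182.415
G01 X47.628 Y182.415
G01 X47.628 Y198.597
M5
G00 X134.725 Y108.225
M4 S954
G01 X53.548 Y135.851 F1477
G01 X138.582 Y137.589
M5
G00 X138.724 Y37.791
M4 S954
G01 X128.791 Y41.448 F1477
G01 X110.893 Y66.743
G01 X90.394 Y103.202
G01 X72.655 Y140.350
G01 X63.040 Y167.713
G01 X66.909 Y174.817
M5
G00 X13.573 Y34.539
M4 S954
G01 X111.257 Y55.324 F1477
G01 X81.823 Y84.522
G01 X45.069 Y64.308
G01 X128.507 Y241.285
G01 X48.675 Y47.396
G01 X13.573 Y34.539
M5
G00 X0.000 Y0.000

viewBox `0 0 158.532 258.313` with mm width/height → 1 unit = 1 mm. Flip: y_m = 258.313 − y_svg.

**Shape 1** — `<path>` rectangle, stroke `#000000` → cut (S954, F1477). Machine vertices: (60.120,203.431) → (132.168,203.431) → (132.168,107.340) → (60.120,107.340) → (60.120,203.431). Closed: final G1 returns to the first vertex.

**Shape 2** — `<rect>` rectangle, stroke `#000000` → cut (S954, F1477). Machine vertices: (47.628,198.597) → (62.364,198.597) → (62.364,182.415) → (47.628,182.415) → (47.628,198.597). Closed: final G1 returns to the first vertex.

**Shape 3** — `<polyline>` open polyline, stroke `#000000` → cut (S954, F1477). Machine vertices: (134.725,108.225) → (53.548,135.851) → (138.582,137.589). Open path.

**Shape 4** — `<path>` cubic bezier, stroke `#000000` → cut (S954, F1477). Control points (SVG): P0=(138.724,220.522), P1=(130.396,241.828), P2=(42.110,70.463), P3=(66.909,83.496); sampled at t=k/6. Machine vertices: (138.724,37.791) → (128.791,41.448) → (110.893,66.743) → (90.394,103.202) → (72.655,140.350) → (63.040,167.713) → (66.909,174.817). Open path.

**Shape 5** — `<path>` closed polygon, stroke `#000000` → cut (S954, F1477). Machine vertices: (13.573,34.539) → (111.257,55.324) → (81.823,84.522) → (45.069,64.308) → (128.507,241.285) → (48.675,47.396) → (13.573,34.539). Closed: final G1 returns to the first vertex.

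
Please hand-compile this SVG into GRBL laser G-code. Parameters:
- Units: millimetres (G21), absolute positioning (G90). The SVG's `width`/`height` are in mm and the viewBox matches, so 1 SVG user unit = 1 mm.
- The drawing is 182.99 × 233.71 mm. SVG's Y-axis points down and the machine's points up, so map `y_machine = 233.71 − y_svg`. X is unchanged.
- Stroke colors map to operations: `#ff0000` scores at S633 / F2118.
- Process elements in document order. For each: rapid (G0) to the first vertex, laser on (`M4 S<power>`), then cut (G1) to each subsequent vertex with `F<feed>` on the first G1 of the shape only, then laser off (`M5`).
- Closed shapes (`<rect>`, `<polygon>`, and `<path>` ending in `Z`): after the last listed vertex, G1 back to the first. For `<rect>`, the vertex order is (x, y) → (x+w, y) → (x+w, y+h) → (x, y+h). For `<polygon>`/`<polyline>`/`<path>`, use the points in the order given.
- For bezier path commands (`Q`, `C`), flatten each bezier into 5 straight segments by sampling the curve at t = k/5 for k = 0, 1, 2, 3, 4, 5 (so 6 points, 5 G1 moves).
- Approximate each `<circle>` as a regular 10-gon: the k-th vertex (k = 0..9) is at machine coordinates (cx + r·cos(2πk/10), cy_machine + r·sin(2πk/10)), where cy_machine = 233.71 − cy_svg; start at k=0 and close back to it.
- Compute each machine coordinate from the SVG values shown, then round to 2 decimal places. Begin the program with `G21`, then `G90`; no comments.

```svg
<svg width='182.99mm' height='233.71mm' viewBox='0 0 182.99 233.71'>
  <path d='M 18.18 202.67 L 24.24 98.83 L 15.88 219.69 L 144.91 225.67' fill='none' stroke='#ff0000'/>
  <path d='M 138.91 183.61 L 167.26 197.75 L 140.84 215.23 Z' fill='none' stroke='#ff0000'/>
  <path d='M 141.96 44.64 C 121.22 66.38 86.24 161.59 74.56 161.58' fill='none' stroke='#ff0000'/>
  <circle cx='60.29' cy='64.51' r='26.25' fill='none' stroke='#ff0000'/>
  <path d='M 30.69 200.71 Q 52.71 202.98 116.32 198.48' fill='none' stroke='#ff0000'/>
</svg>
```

G21
G90
G0 X18.18 Y31.04
M4 S633
G1 X24.24 Y134.88 F2118
G1 X15.88 Y14.02
G1 X144.91 Y8.04
M5
G0 X138.91 Y50.10
M4 S633
G1 X167.26 Y35.96 F2118
G1 X140.84 Y18.48
G1 X138.91 Y50.10
M5
G0 X141.96 Y189.07
M4 S633
G1 X128.11 Y168.56 F2118
G1 X112.64 Y138.51
G1 X97.36 Y107.03
G1 X84.06 Y82.20
G1 X74.56 Y72.13
M5
G0 X86.54 Y169.20
M4 S633
G1 X81.53 Y184.63 F2118
G1 X68.40 Y194.17
G1 X52.18 Y194.17
G1 X39.05 Y184.63
G1 X34.04 Y169.20
G1 X39.05 Y153.77
G1 X52.18 Y144.23
G1 X68.40 Y144.23
G1 X81.53 Y153.77
G1 X86.54 Y169.20
M5
G0 X30.69 Y33.00
M4 S633
G1 X41.16 Y32.36 F2118
G1 X54.96 Y32.27
G1 X72.09 Y32.71
G1 X92.54 Y33.70
G1 X116.32 Y35.23
M5

1 u = 1 mm; y_m = 233.71 − y.

[1] `<path>` open polyline, #ff0000→score S633 F2118: (18.18,31.04) → (24.24,134.88) → (15.88,14.02) → (144.91,8.04)

[2] `<path>` regular polygon, #ff0000→score S633 F2118: (138.91,50.10) → (167.26,35.96) → (140.84,18.48) → (138.91,50.10) (closed)

[3] `<path>` cubic bezier, #ff0000→score S633 F2118: (141.96,189.07) → (128.11,168.56) → (112.64,138.51) → (97.36,107.03) → (84.06,82.20) → (74.56,72.13)

[4] `<circle>` circle, #ff0000→score S633 F2118: (86.54,169.20) → (81.53,184.63) → (68.40,194.17) → (52.18,194.17) → (39.05,184.63) → (34.04,169.20) → (39.05,153.77) → (52.18,144.23) → (68.40,144.23) → (81.53,153.77) → (86.54,169.20) (closed)

[5] `<path>` quadratic bezier, #ff0000→score S633 F2118: (30.69,33.00) → (41.16,32.36) → (54.96,32.27) → (72.09,32.71) → (92.54,33.70) → (116.32,35.23)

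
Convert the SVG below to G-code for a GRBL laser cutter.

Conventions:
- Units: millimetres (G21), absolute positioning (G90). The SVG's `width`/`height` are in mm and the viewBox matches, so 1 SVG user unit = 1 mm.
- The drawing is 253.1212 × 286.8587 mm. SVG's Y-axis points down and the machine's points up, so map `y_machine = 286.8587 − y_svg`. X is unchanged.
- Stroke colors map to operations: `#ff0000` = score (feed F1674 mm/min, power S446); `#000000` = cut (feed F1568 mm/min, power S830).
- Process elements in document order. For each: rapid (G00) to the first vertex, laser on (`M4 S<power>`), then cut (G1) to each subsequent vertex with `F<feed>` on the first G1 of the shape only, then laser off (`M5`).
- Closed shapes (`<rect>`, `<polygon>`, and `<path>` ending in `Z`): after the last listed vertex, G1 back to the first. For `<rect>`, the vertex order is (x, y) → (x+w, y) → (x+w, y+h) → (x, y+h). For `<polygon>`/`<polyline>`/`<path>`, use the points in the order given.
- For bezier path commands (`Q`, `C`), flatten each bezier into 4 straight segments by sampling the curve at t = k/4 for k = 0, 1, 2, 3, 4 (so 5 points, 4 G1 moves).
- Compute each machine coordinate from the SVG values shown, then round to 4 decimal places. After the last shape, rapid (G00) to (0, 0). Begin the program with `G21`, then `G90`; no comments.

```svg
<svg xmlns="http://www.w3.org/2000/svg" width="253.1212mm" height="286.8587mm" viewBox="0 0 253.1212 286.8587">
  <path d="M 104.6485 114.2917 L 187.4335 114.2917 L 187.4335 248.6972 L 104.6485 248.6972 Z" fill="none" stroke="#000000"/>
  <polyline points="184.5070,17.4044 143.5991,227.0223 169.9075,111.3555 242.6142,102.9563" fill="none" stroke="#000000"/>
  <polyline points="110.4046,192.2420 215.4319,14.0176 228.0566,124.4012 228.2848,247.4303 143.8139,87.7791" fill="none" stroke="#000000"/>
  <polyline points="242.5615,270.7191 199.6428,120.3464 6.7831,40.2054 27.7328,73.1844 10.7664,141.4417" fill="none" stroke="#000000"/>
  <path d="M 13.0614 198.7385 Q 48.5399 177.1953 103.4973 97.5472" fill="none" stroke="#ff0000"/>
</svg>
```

G21
G90
G00 X104.6485 Y172.5670
M4 S830
G1 X187.4335 Y172.5670 F1568
G1 X187.4335 Y38.1615
G1 X104.6485 Y38.1615
G1 X104.6485 Y172.5670
M5
G00 X184.5070 Y269.4543
M4 S830
G1 X143.5991 Y59.8364 F1568
G1 X169.9075 Y175.5032
G1 X242.6142 Y183.9024
M5
G00 X110.4046 Y94.6167
M4 S830
G1 X215.4319 Y272.8411 F1568
G1 X228.0566 Y162.4575
G1 X228.2848 Y39.4284
G1 X143.8139 Y199.0796
M5
G00 X242.5615 Y16.1396
M4 S830
G1 X199.6428 Y166.5123 F1568
G1 X6.7831 Y246.6533
G1 X27.7328 Y213.6743
G1 X10.7664 Y145.4170
M5
G00 X13.0614 Y88.1202
M4 S446
G1 X32.0181 Y102.5234 F1674
G1 X53.4096 Y124.1896
G1 X77.2360 Y153.1190
G1 X103.4973 Y189.3115
M5
G00 X0.0000 Y0.0000

viewBox `0 0 253.1212 286.8587` with mm width/height → 1 unit = 1 mm. Flip: y_m = 286.8587 − y_svg.

**Shape 1** — `<path>` rectangle, stroke `#000000` → cut (S830, F1568). Machine vertices: (104.6485,172.5670) → (187.4335,172.5670) → (187.4335,38.1615) → (104.6485,38.1615) → (104.6485,172.5670). Closed: final G1 returns to the first vertex.

**Shape 2** — `<polyline>` open polyline, stroke `#000000` → cut (S830, F1568). Machine vertices: (184.5070,269.4543) → (143.5991,59.8364) → (169.9075,175.5032) → (242.6142,183.9024). Open path.

**Shape 3** — `<polyline>` open polyline, stroke `#000000` → cut (S830, F1568). Machine vertices: (110.4046,94.6167) → (215.4319,272.8411) → (228.0566,162.4575) → (228.2848,39.4284) → (143.8139,199.0796). Open path.

**Shape 4** — `<polyline>` open polyline, stroke `#000000` → cut (S830, F1568). Machine vertices: (242.5615,16.1396) → (199.6428,166.5123) → (6.7831,246.6533) → (27.7328,213.6743) → (10.7664,145.4170). Open path.

**Shape 5** — `<path>` quadratic bezier, stroke `#ff0000` → score (S446, F1674). Control points (SVG): P0=(13.0614,198.7385), P1=(48.5399,177.1953), P2=(103.4973,97.5472); sampled at t=k/4. Machine vertices: (13.0614,88.1202) → (32.0181,102.5234) → (53.4096,124.1896) → (77.2360,153.1190) → (103.4973,189.3115). Open path.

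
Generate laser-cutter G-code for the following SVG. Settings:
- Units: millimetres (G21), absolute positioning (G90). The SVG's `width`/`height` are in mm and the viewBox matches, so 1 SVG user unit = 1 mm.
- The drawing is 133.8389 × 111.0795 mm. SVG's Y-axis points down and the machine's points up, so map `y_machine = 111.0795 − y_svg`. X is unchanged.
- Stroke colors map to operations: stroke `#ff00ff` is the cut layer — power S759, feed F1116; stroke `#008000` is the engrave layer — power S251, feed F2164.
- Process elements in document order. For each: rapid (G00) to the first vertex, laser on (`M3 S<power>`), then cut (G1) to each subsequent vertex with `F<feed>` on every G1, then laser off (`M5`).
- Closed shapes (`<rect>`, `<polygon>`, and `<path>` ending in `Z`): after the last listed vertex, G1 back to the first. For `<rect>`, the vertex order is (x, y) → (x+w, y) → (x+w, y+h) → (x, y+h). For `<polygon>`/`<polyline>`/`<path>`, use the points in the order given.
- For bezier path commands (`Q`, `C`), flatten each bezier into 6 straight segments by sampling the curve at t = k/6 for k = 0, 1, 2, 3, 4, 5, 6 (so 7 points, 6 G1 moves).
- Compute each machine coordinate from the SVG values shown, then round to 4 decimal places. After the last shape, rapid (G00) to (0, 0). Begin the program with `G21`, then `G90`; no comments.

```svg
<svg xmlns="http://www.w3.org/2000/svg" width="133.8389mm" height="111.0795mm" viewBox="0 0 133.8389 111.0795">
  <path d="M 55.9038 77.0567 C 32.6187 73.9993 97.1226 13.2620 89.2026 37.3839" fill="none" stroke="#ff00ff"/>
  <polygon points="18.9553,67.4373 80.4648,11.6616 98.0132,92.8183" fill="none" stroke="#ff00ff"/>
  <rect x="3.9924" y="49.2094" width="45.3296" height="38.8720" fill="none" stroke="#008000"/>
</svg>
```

1 u = 1 mm; y_m = 111.0795 − y.

[1] `<path>` cubic bezier, #ff00ff→cut S759 F1116: (55.9038,34.0228) → (50.8353,39.6983) → (55.9479,51.0276) → (66.7913,64.0514) → (78.9151,74.8103) → (87.8690,79.3449) → (89.2026,73.6956)

[2] `<polygon>` regular polygon, #ff00ff→cut S759 F1116: (18.9553,43.6422) → (80.4648,99.4179) → (98.0132,18.2612) → (18.9553,43.6422) (closed)

[3] `<rect>` rectangle, #008000→engrave S251 F2164: (3.9924,61.8701) → (49.3220,61.8701) → (49.3220,22.9981) → (3.9924,22.9981) → (3.9924,61.8701) (closed)

G21
G90
G00 X55.9038 Y34.0228
M3 S759
G1 X50.8353 Y39.6983 F1116
G1 X55.9479 Y51.0276 F1116
G1 X66.7913 Y64.0514 F1116
G1 X78.9151 Y74.8103 F1116
G1 X87.8690 Y79.3449 F1116
G1 X89.2026 Y73.6956 F1116
M5
G00 X18.9553 Y43.6422
M3 S759
G1 X80.4648 Y99.4179 F1116
G1 X98.0132 Y18.2612 F1116
G1 X18.9553 Y43.6422 F1116
M5
G00 X3.9924 Y61.8701
M3 S251
G1 X49.3220 Y61.8701 F2164
G1 X49.3220 Y22.9981 F2164
G1 X3.9924 Y22.9981 F2164
G1 X3.9924 Y61.8701 F2164
M5
G00 X0.0000 Y0.0000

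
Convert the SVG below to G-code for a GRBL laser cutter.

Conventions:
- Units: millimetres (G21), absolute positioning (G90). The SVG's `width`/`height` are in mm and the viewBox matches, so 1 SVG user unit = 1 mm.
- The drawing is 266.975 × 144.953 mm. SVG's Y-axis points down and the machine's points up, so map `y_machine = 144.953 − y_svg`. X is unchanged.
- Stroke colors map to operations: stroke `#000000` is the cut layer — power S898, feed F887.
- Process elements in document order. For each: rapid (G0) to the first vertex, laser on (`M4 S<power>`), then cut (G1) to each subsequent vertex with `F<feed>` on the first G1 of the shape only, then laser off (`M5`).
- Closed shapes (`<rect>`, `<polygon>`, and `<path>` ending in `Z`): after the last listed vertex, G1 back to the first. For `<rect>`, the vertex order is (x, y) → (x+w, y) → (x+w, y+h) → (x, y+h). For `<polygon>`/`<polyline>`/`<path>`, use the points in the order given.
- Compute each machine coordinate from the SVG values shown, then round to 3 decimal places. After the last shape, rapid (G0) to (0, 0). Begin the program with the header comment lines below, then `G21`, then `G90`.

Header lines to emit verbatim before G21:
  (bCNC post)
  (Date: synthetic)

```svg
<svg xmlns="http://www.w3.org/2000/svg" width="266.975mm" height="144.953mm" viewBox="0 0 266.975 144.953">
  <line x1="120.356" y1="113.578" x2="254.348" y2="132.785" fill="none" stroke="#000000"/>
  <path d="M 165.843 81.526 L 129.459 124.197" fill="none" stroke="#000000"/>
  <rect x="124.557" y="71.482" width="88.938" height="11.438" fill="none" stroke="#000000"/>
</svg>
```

1 u = 1 mm; y_m = 144.953 − y.

[1] `<line>` line segment, #000000→cut S898 F887: (120.356,31.375) → (254.348,12.168)

[2] `<path>` line segment, #000000→cut S898 F887: (165.843,63.427) → (129.459,20.756)

[3] `<rect>` rectangle, #000000→cut S898 F887: (124.557,73.471) → (213.495,73.471) → (213.495,62.033) → (124.557,62.033) → (124.557,73.471) (closed)

(bCNC post)
(Date: synthetic)
G21
G90
G0 X120.356 Y31.375
M4 S898
G1 X254.348 Y12.168 F887
M5
G0 X165.843 Y63.427
M4 S898
G1 X129.459 Y20.756 F887
M5
G0 X124.557 Y73.471
M4 S898
G1 X213.495 Y73.471 F887
G1 X213.495 Y62.033
G1 X124.557 Y62.033
G1 X124.557 Y73.471
M5
G0 X0.000 Y0.000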